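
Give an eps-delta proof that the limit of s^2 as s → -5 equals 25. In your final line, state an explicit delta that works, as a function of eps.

delta = min(1, eps/11)

Let eps > 0. We seek delta > 0 with 0 < |s + 5| < delta ⇒ |s^2 − 25| < eps.
Factor: s^2 − 25 = (s + 5)(s - 5), so |s^2 − 25| = |s + 5|·|s - 5|.
Restrict delta ≤ 1. Then |s + 5| < 1 gives |s| < 6, so by the triangle inequality |s - 5| ≤ 6 + 5 = 11.
Hence |s^2 − 25| ≤ 11|s + 5|, which is < eps once |s + 5| < eps/11.
Take delta = min(1, eps/11). If 0 < |s + 5| < delta then both bounds hold and |s^2 − 25| ≤ 11|s + 5| < 11·(eps/11) = eps.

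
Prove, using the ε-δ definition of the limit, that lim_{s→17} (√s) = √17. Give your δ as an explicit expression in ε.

Let ε > 0. We want δ > 0 such that 0 < |s − 17| < δ implies |√s − √17| < ε.
Multiplying by the conjugate, |√s − √17| = |s − 17|/(√s + √17).
Restrict δ ≤ 17 so that |s − 17| < 17 forces s > 0, and then √s + √17 > √17.
Hence |√s − √17| < |s − 17|/√17, which is < ε once |s − 17| < √17·ε.
Take δ = min(17, √17·ε). If 0 < |s − 17| < δ then s > 0 and |√s − √17| < |s − 17|/√17 < ε.

δ = min(17, √17·ε)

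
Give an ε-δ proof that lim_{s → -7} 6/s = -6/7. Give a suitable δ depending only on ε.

Let ε > 0. We seek δ > 0 such that 0 < |s + 7| < δ implies |6/s + 6/7| < ε.
|6/s + 6/7| = 6·|-7 − s|/(7·|s|) = 6|s + 7|/(7|s|).
Require δ ≤ 7/2 so that |s| > 7 − 7/2 = 7/2, hence 7|s| > 49/2.
Then |6/s + 6/7| < 6|s + 7|/(49/2), which is < ε when |s + 7| < (49/12)ε.
Take δ = min(7/2, (49/12)ε). Then 0 < |s + 7| < δ gives both |s + 7| < 7/2 and |s + 7| < (49/12)ε, so |6/s + 6/7| < ε.

δ = min(7/2, (49/12)ε)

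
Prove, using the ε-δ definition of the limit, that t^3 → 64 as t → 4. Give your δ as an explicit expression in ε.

Suppose ε > 0. We seek δ > 0 with 0 < |t − 4| < δ ⇒ |t^3 − 64| < ε.
Factor: t^3 − 64 = (t − 4)(t^2 + 4t + 16), so |t^3 − 64| = |t − 4|·|t^2 + 4t + 16|.
Restrict δ ≤ 1. Then |t − 4| < 1 gives |t| < 5, so by the triangle inequality |t^2 + 4t + 16| ≤ 5^2 + 4·5 + 16 = 61.
Hence |t^3 − 64| ≤ 61|t − 4|, which is < ε once |t − 4| < ε/61.
Take δ = min(1, ε/61). If 0 < |t − 4| < δ then both bounds hold and |t^3 − 64| ≤ 61|t − 4| < 61·(ε/61) = ε.

δ = min(1, ε/61)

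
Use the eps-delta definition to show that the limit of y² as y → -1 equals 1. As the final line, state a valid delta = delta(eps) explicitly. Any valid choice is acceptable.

Fix eps > 0. We seek delta > 0 with 0 < |y + 1| < delta ⇒ |y² − 1| < eps.
Factor: y² − 1 = (y + 1)(y - 1), so |y² − 1| = |y + 1|·|y - 1|.
Restrict delta ≤ 1. Then |y + 1| < 1 gives |y| < 2, so by the triangle inequality |y - 1| ≤ 2 + 1 = 3.
Hence |y² − 1| ≤ 3|y + 1|, which is < eps once |y + 1| < eps/3.
Take delta = min(1, eps/3). If 0 < |y + 1| < delta then both bounds hold and |y² − 1| ≤ 3|y + 1| < 3·(eps/3) = eps.

delta = min(1, eps/3)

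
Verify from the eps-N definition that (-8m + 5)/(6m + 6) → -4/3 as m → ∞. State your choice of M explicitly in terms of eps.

Suppose eps > 0. For m ≥ 1, |(-8m + 5)/(6m + 6) + 4/3| = |78|/(6(6m + 6)) = 78/(6(6m + 6)).
Since 6m + 6 ≥ 6m for m ≥ 1, this is ≤ 78/(6·6m) = (13/6)/m.
So |(-8m + 5)/(6m + 6) + 4/3| < eps whenever m > (13/6)/eps.
Take M = (13/6)/eps. If m > M then |(-8m + 5)/(6m + 6) + 4/3| ≤ (13/6)/m < eps.

M = (13/6)/eps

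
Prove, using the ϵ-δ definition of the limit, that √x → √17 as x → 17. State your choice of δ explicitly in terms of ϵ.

Fix ϵ > 0. We want δ > 0 such that 0 < |x − 17| < δ implies |√x − √17| < ϵ.
Multiplying by the conjugate, |√x − √17| = |x − 17|/(√x + √17).
Restrict δ ≤ 17 so that |x − 17| < 17 forces x > 0, and then √x + √17 > √17.
Hence |√x − √17| < |x − 17|/√17, which is < ϵ once |x − 17| < √17·ϵ.
Take δ = min(17, √17·ϵ). If 0 < |x − 17| < δ then x > 0 and |√x − √17| < |x − 17|/√17 < ϵ.

δ = min(17, √17·ϵ)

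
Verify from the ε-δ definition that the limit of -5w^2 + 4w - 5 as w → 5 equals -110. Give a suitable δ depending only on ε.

δ = min(1, ε/51)

Suppose ε > 0. We want δ > 0 such that 0 < |w − 5| < δ implies |(-5w^2 + 4w - 5) + 110| < ε.
(-5w^2 + 4w - 5) + 110 = -5w^2 + 4w + 105 = (w − 5)(-5w - 21).
So |(-5w^2 + 4w - 5) + 110| = |w − 5|·|-5w - 21|.
Require δ ≤ 1. Then |w − 5| < 1 gives |w| < 6, and by the triangle inequality |-5w - 21| ≤ 5·6 + 21 = 51.
Hence |(-5w^2 + 4w - 5) + 110| ≤ 51|w − 5| < ε provided |w − 5| < ε/51.
Take δ = min(1, ε/51). Then 0 < |w − 5| < δ gives both |w − 5| < 1 and |w − 5| < ε/51, so |(-5w^2 + 4w - 5) + 110| < ε.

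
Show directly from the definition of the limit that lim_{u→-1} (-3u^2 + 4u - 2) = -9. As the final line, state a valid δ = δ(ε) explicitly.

Let ε > 0. We want δ > 0 such that 0 < |u + 1| < δ implies |(-3u^2 + 4u - 2) + 9| < ε.
(-3u^2 + 4u - 2) + 9 = -3u^2 + 4u + 7 = (u + 1)(-3u + 7).
So |(-3u^2 + 4u - 2) + 9| = |u + 1|·|-3u + 7|.
Assume first that |u + 1| < 2, so |u| < 3. Then |-3u + 7| ≤ 3·3 + 7 = 16.
Hence |(-3u^2 + 4u - 2) + 9| ≤ 16|u + 1| < ε provided |u + 1| < ε/16.
Choosing δ = min(2, ε/16) ensures both conditions, hence |(-3u^2 + 4u - 2) + 9| < ε.

δ = min(2, ε/16)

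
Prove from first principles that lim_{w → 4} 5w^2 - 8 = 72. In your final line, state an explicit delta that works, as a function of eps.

delta = min(2, eps/50)

Let eps > 0. We want delta > 0 such that 0 < |w − 4| < delta implies |(5w^2 - 8) − 72| < eps.
(5w^2 - 8) − 72 = 5w^2 - 80 = (w − 4)(5w + 20).
So |(5w^2 - 8) − 72| = |w − 4|·|5w + 20|.
Require delta ≤ 2. Then |w − 4| < 2 gives |w| < 6, and by the triangle inequality |5w + 20| ≤ 5·6 + 20 = 50.
Hence |(5w^2 - 8) − 72| ≤ 50|w − 4| < eps provided |w − 4| < eps/50.
Take delta = min(2, eps/50). Then 0 < |w − 4| < delta gives both |w − 4| < 2 and |w − 4| < eps/50, so |(5w^2 - 8) − 72| < eps.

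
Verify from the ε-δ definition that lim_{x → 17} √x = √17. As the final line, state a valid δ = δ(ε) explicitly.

δ = min(17, √17·ε)

Fix ε > 0. We want δ > 0 such that 0 < |x − 17| < δ implies |√x − √17| < ε.
Multiplying by the conjugate, |√x − √17| = |x − 17|/(√x + √17).
Restrict δ ≤ 17 so that |x − 17| < 17 forces x > 0, and then √x + √17 > √17.
Hence |√x − √17| < |x − 17|/√17, which is < ε once |x − 17| < √17·ε.
Take δ = min(17, √17·ε). If 0 < |x − 17| < δ then x > 0 and |√x − √17| < |x − 17|/√17 < ε.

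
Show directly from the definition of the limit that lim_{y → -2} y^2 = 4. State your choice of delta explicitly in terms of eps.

delta = min(1, eps/5)

Fix eps > 0. We seek delta > 0 with 0 < |y + 2| < delta ⇒ |y^2 − 4| < eps.
Factor: y^2 − 4 = (y + 2)(y - 2), so |y^2 − 4| = |y + 2|·|y - 2|.
Restrict delta ≤ 1. Then |y + 2| < 1 gives |y| < 3, so by the triangle inequality |y - 2| ≤ 3 + 2 = 5.
Hence |y^2 − 4| ≤ 5|y + 2|, which is < eps once |y + 2| < eps/5.
Take delta = min(1, eps/5). If 0 < |y + 2| < delta then both bounds hold and |y^2 − 4| ≤ 5|y + 2| < 5·(eps/5) = eps.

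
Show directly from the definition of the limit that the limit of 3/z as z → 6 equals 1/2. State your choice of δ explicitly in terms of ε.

δ = min(3, 6ε)

Fix ε > 0. We seek δ > 0 such that 0 < |z − 6| < δ implies |3/z − (1/2)| < ε.
|3/z − (1/2)| = 3·|6 − z|/(6·|z|) = 3|z − 6|/(6|z|).
Require δ ≤ 3 so that |z| > 6 − 3 = 3, hence 6|z| > 18.
Then |3/z − (1/2)| < 3|z − 6|/18, which is < ε when |z − 6| < 6ε.
Take δ = min(3, 6ε). Then 0 < |z − 6| < δ gives both |z − 6| < 3 and |z − 6| < 6ε, so |3/z − (1/2)| < ε.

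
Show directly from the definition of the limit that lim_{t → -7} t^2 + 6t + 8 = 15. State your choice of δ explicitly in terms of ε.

δ = min(1, ε/9)

Let ε > 0 be given. We want δ > 0 such that 0 < |t + 7| < δ implies |(t^2 + 6t + 8) − 15| < ε.
(t^2 + 6t + 8) − 15 = t^2 + 6t - 7 = (t + 7)(t - 1).
So |(t^2 + 6t + 8) − 15| = |t + 7|·|t - 1|.
Require δ ≤ 1. Then |t + 7| < 1 gives |t| < 8, and by the triangle inequality |t - 1| ≤ 8 + 1 = 9.
Hence |(t^2 + 6t + 8) − 15| ≤ 9|t + 7| < ε provided |t + 7| < ε/9.
Choosing δ = min(1, ε/9) ensures both conditions, hence |(t^2 + 6t + 8) − 15| < ε.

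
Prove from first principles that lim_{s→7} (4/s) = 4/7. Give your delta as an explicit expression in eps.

delta = min(7/2, (49/8)eps)

Let eps > 0 be given. We seek delta > 0 such that 0 < |s − 7| < delta implies |4/s − (4/7)| < eps.
|4/s − (4/7)| = 4·|7 − s|/(7·|s|) = 4|s − 7|/(7|s|).
Restrict delta ≤ 7/2. Then |s − 7| < 7/2 gives |s| > 7/2, so 7|s| > 49/2.
Then |4/s − (4/7)| < 4|s − 7|/(49/2), which is < eps when |s − 7| < (49/8)eps.
Take delta = min(7/2, (49/8)eps). Then 0 < |s − 7| < delta gives both |s − 7| < 7/2 and |s − 7| < (49/8)eps, so |4/s − (4/7)| < eps.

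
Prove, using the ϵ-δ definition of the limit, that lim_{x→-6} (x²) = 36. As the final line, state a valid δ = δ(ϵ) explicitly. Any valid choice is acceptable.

Let ϵ > 0. We seek δ > 0 with 0 < |x + 6| < δ ⇒ |x² − 36| < ϵ.
Factor: x² − 36 = (x + 6)(x - 6), so |x² − 36| = |x + 6|·|x - 6|.
Impose δ ≤ 2 so that |x| < 8; then |x - 6| ≤ 14.
Hence |x² − 36| ≤ 14|x + 6|, which is < ϵ once |x + 6| < ϵ/14.
Take δ = min(2, ϵ/14). If 0 < |x + 6| < δ then both bounds hold and |x² − 36| ≤ 14|x + 6| < 14·(ϵ/14) = ϵ.

δ = min(2, ϵ/14)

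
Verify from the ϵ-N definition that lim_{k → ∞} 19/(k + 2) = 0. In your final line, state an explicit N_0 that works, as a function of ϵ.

Fix ϵ > 0. For k ≥ 1, |19/(k + 2) − 0| = 19/(k + 2) ≤ 19/k.
We need 19/k < ϵ, i.e. k > 19/ϵ.
Take N_0 = 19/ϵ. If k > N_0 then |19/(k + 2)| ≤ 19/k < ϵ.

N_0 = 19/ϵ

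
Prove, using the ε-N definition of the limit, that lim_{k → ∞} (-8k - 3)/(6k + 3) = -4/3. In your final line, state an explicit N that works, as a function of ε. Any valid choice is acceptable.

N = (1/6)/ε

Suppose ε > 0. For k ≥ 1, |(-8k - 3)/(6k + 3) + 4/3| = |6|/(6(6k + 3)) = 6/(6(6k + 3)).
Since 6k + 3 ≥ 6k for k ≥ 1, this is ≤ 6/(6·6k) = (1/6)/k.
So |(-8k - 3)/(6k + 3) + 4/3| < ε whenever k > (1/6)/ε.
Take N = (1/6)/ε. If k > N then |(-8k - 3)/(6k + 3) + 4/3| ≤ (1/6)/k < ε.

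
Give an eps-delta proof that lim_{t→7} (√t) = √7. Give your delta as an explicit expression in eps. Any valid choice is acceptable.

delta = min(7, √7·eps)

Let eps > 0 be given. We want delta > 0 such that 0 < |t − 7| < delta implies |√t − √7| < eps.
Multiplying by the conjugate, |√t − √7| = |t − 7|/(√t + √7).
Restrict delta ≤ 7 so that |t − 7| < 7 forces t > 0, and then √t + √7 > √7.
Hence |√t − √7| < |t − 7|/√7, which is < eps once |t − 7| < √7·eps.
Take delta = min(7, √7·eps). If 0 < |t − 7| < delta then t > 0 and |√t − √7| < |t − 7|/√7 < eps.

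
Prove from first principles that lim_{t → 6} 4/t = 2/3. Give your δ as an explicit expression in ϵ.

δ = min(3, (9/2)ϵ)

Let ϵ > 0. We seek δ > 0 such that 0 < |t − 6| < δ implies |4/t − (2/3)| < ϵ.
|4/t − (2/3)| = 4·|6 − t|/(6·|t|) = 4|t − 6|/(6|t|).
Require δ ≤ 3 so that |t| > 6 − 3 = 3, hence 6|t| > 18.
Then |4/t − (2/3)| < 4|t − 6|/18, which is < ϵ when |t − 6| < (9/2)ϵ.
Take δ = min(3, (9/2)ϵ). Then 0 < |t − 6| < δ gives both |t − 6| < 3 and |t − 6| < (9/2)ϵ, so |4/t − (2/3)| < ϵ.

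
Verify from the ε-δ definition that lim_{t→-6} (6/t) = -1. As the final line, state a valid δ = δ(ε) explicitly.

Suppose ε > 0. We seek δ > 0 such that 0 < |t + 6| < δ implies |6/t + 1| < ε.
|6/t + 1| = 6·|-6 − t|/(6·|t|) = 6|t + 6|/(6|t|).
Require δ ≤ 3 so that |t| > 6 − 3 = 3, hence 6|t| > 18.
Then |6/t + 1| < 6|t + 6|/18, which is < ε when |t + 6| < 3ε.
Take δ = min(3, 3ε). Then 0 < |t + 6| < δ gives both |t + 6| < 3 and |t + 6| < 3ε, so |6/t + 1| < ε.

δ = min(3, 3ε)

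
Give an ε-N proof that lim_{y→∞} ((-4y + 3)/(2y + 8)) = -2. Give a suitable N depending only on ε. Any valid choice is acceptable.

Suppose ε > 0. We seek N > 0 such that y > N implies |(-4y + 3)/(2y + 8) + 2| < ε.
(-4y + 3)/(2y + 8) + 2 = (2(-4y + 3) − (-4)(2y + 8)) / (2(2y + 8)) = 38/(2(2y + 8)).
For y > 0 we have 2y + 8 > 2y, so |(-4y + 3)/(2y + 8) + 2| = 38/(2(2y + 8)) < 38/(2·2y) = (19/2)/y.
Thus |(-4y + 3)/(2y + 8) + 2| < ε whenever y > (19/2)/ε.
Take N = (19/2)/ε. If y > N then |(-4y + 3)/(2y + 8) + 2| < (19/2)/y < ε.

N = (19/2)/ε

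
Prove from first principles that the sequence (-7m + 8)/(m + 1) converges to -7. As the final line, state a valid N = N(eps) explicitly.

Fix eps > 0. For m ≥ 1, |(-7m + 8)/(m + 1) + 7| = |15|/((m + 1)) = 15/((m + 1)).
Since m + 1 ≥ m for m ≥ 1, this is ≤ 15/(m) = 15/m.
So |(-7m + 8)/(m + 1) + 7| < eps whenever m > 15/eps.
Take N = 15/eps. If m > N then |(-7m + 8)/(m + 1) + 7| ≤ 15/m < eps.

N = 15/eps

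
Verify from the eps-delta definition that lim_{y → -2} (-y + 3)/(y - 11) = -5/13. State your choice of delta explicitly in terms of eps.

delta = min(13/2, (169/16)eps)

Let eps > 0 be given. We want delta > 0 with 0 < |y + 2| < delta ⇒ |(-y + 3)/(y - 11) + 5/13| < eps.
Combining over a common denominator, (-y + 3)/(y - 11) + 5/13 = [(-y + 3)·(-13) − 5·(y - 11)] / [(-13)·(y - 11)] = 8(y + 2) / ((-13)(y - 11)).
So |(-y + 3)/(y - 11) + 5/13| = 8|y + 2| / (13·|y − 11|).
Require delta ≤ 13/2, so |y − 11| ≥ |-13| − |y + 2| > 13 − 13/2 = 13/2.
Hence |(-y + 3)/(y - 11) + 5/13| < 8|y + 2|/(13·(13/2)) = (16/169)|y + 2|, which is < eps once |y + 2| < (169/16)eps.
Take delta = min(13/2, (169/16)eps). Then 0 < |y + 2| < delta forces both bounds, so |(-y + 3)/(y - 11) + 5/13| < eps.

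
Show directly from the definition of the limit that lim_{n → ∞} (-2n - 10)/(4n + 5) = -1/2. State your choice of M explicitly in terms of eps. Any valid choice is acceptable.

Fix eps > 0. For n ≥ 1, |(-2n - 10)/(4n + 5) + 1/2| = |-30|/(4(4n + 5)) = 30/(4(4n + 5)).
Since 4n + 5 ≥ 4n for n ≥ 1, this is ≤ 30/(4·4n) = (15/8)/n.
So |(-2n - 10)/(4n + 5) + 1/2| < eps whenever n > (15/8)/eps.
Take M = (15/8)/eps. If n > M then |(-2n - 10)/(4n + 5) + 1/2| ≤ (15/8)/n < eps.

M = (15/8)/eps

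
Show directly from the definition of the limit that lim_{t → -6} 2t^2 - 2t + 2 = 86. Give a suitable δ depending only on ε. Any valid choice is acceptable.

δ = min(1, ε/28)

Fix ε > 0. We want δ > 0 such that 0 < |t + 6| < δ implies |(2t^2 - 2t + 2) − 86| < ε.
(2t^2 - 2t + 2) − 86 = 2t^2 - 2t - 84 = (t + 6)(2t - 14).
So |(2t^2 - 2t + 2) − 86| = |t + 6|·|2t - 14|.
Require δ ≤ 1. Then |t + 6| < 1 gives |t| < 7, and by the triangle inequality |2t - 14| ≤ 2·7 + 14 = 28.
Hence |(2t^2 - 2t + 2) − 86| ≤ 28|t + 6| < ε provided |t + 6| < ε/28.
Take δ = min(1, ε/28). Then 0 < |t + 6| < δ gives both |t + 6| < 1 and |t + 6| < ε/28, so |(2t^2 - 2t + 2) − 86| < ε.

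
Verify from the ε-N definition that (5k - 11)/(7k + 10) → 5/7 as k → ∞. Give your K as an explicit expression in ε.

Suppose ε > 0. For k ≥ 1, |(5k - 11)/(7k + 10) − (5/7)| = |-127|/(7(7k + 10)) = 127/(7(7k + 10)).
Since 7k + 10 ≥ 7k for k ≥ 1, this is ≤ 127/(7·7k) = (127/49)/k.
So |(5k - 11)/(7k + 10) − (5/7)| < ε whenever k > (127/49)/ε.
Take K = (127/49)/ε. If k > K then |(5k - 11)/(7k + 10) − (5/7)| ≤ (127/49)/k < ε.

K = (127/49)/ε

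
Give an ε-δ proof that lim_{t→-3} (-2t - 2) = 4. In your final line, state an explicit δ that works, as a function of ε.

Let ε > 0. We need δ > 0 so that 0 < |t + 3| < δ implies |(-2t - 2) − 4| < ε.
Since (-2t - 2) − 4 = -2(t + 3), we have |(-2t - 2) − 4| = 2|t + 3|.
Thus it suffices that |t + 3| < ε/2.
Choosing δ = ε/2 gives |(-2t - 2) − 4| = 2|t + 3| < ε whenever |t + 3| < δ.

δ = ε/2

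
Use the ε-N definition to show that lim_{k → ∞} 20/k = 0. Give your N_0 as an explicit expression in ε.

N_0 = 20/ε

Suppose ε > 0. For k ≥ 1, |20/k − 0| = 20/(k) ≤ 20/k.
We need 20/k < ε, i.e. k > 20/ε.
Take N_0 = 20/ε. If k > N_0 then |20/k| ≤ 20/k < ε.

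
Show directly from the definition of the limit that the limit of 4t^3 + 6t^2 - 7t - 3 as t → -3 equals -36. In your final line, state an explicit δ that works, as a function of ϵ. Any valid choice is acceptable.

δ = min(1, ϵ/99)

Suppose ϵ > 0. We want δ > 0 such that 0 < |t + 3| < δ implies |(4t^3 + 6t^2 - 7t - 3) + 36| < ϵ.
(4t^3 + 6t^2 - 7t - 3) + 36 = 4t^3 + 6t^2 - 7t + 33 = (t + 3)(4t^2 - 6t + 11).
So |(4t^3 + 6t^2 - 7t - 3) + 36| = |t + 3|·|4t^2 - 6t + 11|.
Require δ ≤ 1. Then |t + 3| < 1 gives |t| < 4, and by the triangle inequality |4t^2 - 6t + 11| ≤ 4·4^2 + 6·4 + 11 = 99.
Hence |(4t^3 + 6t^2 - 7t - 3) + 36| ≤ 99|t + 3| < ϵ provided |t + 3| < ϵ/99.
Choosing δ = min(1, ϵ/99) ensures both conditions, hence |(4t^3 + 6t^2 - 7t - 3) + 36| < ϵ.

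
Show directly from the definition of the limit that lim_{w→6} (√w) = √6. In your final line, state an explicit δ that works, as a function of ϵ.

δ = min(6, √6·ϵ)

Suppose ϵ > 0. We want δ > 0 such that 0 < |w − 6| < δ implies |√w − √6| < ϵ.
Multiplying by the conjugate, |√w − √6| = |w − 6|/(√w + √6).
Restrict δ ≤ 6 so that |w − 6| < 6 forces w > 0, and then √w + √6 > √6.
Hence |√w − √6| < |w − 6|/√6, which is < ϵ once |w − 6| < √6·ϵ.
Take δ = min(6, √6·ϵ). If 0 < |w − 6| < δ then w > 0 and |√w − √6| < |w − 6|/√6 < ϵ.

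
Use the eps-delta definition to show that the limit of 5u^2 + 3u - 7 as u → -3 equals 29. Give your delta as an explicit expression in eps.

Fix eps > 0. We want delta > 0 such that 0 < |u + 3| < delta implies |(5u^2 + 3u - 7) − 29| < eps.
(5u^2 + 3u - 7) − 29 = 5u^2 + 3u - 36 = (u + 3)(5u - 12).
So |(5u^2 + 3u - 7) − 29| = |u + 3|·|5u - 12|.
Require delta ≤ 1. Then |u + 3| < 1 gives |u| < 4, and by the triangle inequality |5u - 12| ≤ 5·4 + 12 = 32.
Hence |(5u^2 + 3u - 7) − 29| ≤ 32|u + 3| < eps provided |u + 3| < eps/32.
Choosing delta = min(1, eps/32) ensures both conditions, hence |(5u^2 + 3u - 7) − 29| < eps.

delta = min(1, eps/32)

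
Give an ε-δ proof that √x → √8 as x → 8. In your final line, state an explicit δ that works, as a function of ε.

Suppose ε > 0. We want δ > 0 such that 0 < |x − 8| < δ implies |√x − √8| < ε.
Multiplying by the conjugate, |√x − √8| = |x − 8|/(√x + √8).
Restrict δ ≤ 8 so that |x − 8| < 8 forces x > 0, and then √x + √8 > √8.
Hence |√x − √8| < |x − 8|/√8, which is < ε once |x − 8| < √8·ε.
Take δ = min(8, √8·ε). If 0 < |x − 8| < δ then x > 0 and |√x − √8| < |x − 8|/√8 < ε.

δ = min(8, √8·ε)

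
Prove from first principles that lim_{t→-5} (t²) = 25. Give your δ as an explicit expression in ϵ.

δ = min(1, ϵ/11)

Suppose ϵ > 0. We seek δ > 0 with 0 < |t + 5| < δ ⇒ |t² − 25| < ϵ.
Factor: t² − 25 = (t + 5)(t - 5), so |t² − 25| = |t + 5|·|t - 5|.
Impose δ ≤ 1 so that |t| < 6; then |t - 5| ≤ 11.
Hence |t² − 25| ≤ 11|t + 5|, which is < ϵ once |t + 5| < ϵ/11.
Take δ = min(1, ϵ/11). If 0 < |t + 5| < δ then both bounds hold and |t² − 25| ≤ 11|t + 5| < 11·(ϵ/11) = ϵ.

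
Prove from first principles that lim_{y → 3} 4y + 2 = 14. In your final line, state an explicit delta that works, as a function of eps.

delta = eps/4

Let eps > 0 be given. We need delta > 0 so that 0 < |y − 3| < delta implies |(4y + 2) − 14| < eps.
|(4y + 2) − 14| = |4y - 12| = 4|y − 3|.
So 4|y − 3| < eps exactly when |y − 3| < eps/4.
Choosing delta = eps/4 gives |(4y + 2) − 14| = 4|y − 3| < eps whenever |y − 3| < delta.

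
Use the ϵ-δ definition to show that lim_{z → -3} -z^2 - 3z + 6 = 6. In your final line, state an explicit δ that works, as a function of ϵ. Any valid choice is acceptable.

Let ϵ > 0 be given. We want δ > 0 such that 0 < |z + 3| < δ implies |(-z^2 - 3z + 6) − 6| < ϵ.
(-z^2 - 3z + 6) − 6 = -z^2 - 3z = (z + 3)(-z).
So |(-z^2 - 3z + 6) − 6| = |z + 3|·|-z|.
Require δ ≤ 2. Then |z + 3| < 2 gives |z| < 5, and by the triangle inequality |-z| ≤ 5 = 5.
Hence |(-z^2 - 3z + 6) − 6| ≤ 5|z + 3| < ϵ provided |z + 3| < ϵ/5.
Take δ = min(2, ϵ/5). Then 0 < |z + 3| < δ gives both |z + 3| < 2 and |z + 3| < ϵ/5, so |(-z^2 - 3z + 6) − 6| < ϵ.

δ = min(2, ϵ/5)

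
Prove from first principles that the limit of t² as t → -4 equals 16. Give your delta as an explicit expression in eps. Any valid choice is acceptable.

Let eps > 0. We seek delta > 0 with 0 < |t + 4| < delta ⇒ |t² − 16| < eps.
Factor: t² − 16 = (t + 4)(t - 4), so |t² − 16| = |t + 4|·|t - 4|.
Impose delta ≤ 2 so that |t| < 6; then |t - 4| ≤ 10.
Hence |t² − 16| ≤ 10|t + 4|, which is < eps once |t + 4| < eps/10.
Take delta = min(2, eps/10). If 0 < |t + 4| < delta then both bounds hold and |t² − 16| ≤ 10|t + 4| < 10·(eps/10) = eps.

delta = min(2, eps/10)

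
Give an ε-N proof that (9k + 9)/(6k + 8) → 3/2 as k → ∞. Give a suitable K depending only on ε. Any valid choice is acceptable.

K = (1/2)/ε

Let ε > 0. For k ≥ 1, |(9k + 9)/(6k + 8) − (3/2)| = |-18|/(6(6k + 8)) = 18/(6(6k + 8)).
Since 6k + 8 ≥ 6k for k ≥ 1, this is ≤ 18/(6·6k) = (1/2)/k.
So |(9k + 9)/(6k + 8) − (3/2)| < ε whenever k > (1/2)/ε.
Take K = (1/2)/ε. If k > K then |(9k + 9)/(6k + 8) − (3/2)| ≤ (1/2)/k < ε.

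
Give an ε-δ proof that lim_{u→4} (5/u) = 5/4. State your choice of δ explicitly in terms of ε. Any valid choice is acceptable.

δ = min(2, (8/5)ε)

Fix ε > 0. We seek δ > 0 such that 0 < |u − 4| < δ implies |5/u − (5/4)| < ε.
|5/u − (5/4)| = 5·|4 − u|/(4·|u|) = 5|u − 4|/(4|u|).
Restrict δ ≤ 2. Then |u − 4| < 2 gives |u| > 2, so 4|u| > 8.
Then |5/u − (5/4)| < 5|u − 4|/8, which is < ε when |u − 4| < (8/5)ε.
Take δ = min(2, (8/5)ε). Then 0 < |u − 4| < δ gives both |u − 4| < 2 and |u − 4| < (8/5)ε, so |5/u − (5/4)| < ε.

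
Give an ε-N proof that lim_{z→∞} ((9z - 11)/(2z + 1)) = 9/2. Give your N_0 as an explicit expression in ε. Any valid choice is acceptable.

Let ε > 0 be given. We seek N_0 > 0 such that z > N_0 implies |(9z - 11)/(2z + 1) − (9/2)| < ε.
(9z - 11)/(2z + 1) − (9/2) = (2(9z - 11) − 9(2z + 1)) / (2(2z + 1)) = -31/(2(2z + 1)).
For z > 0 we have 2z + 1 > 2z, so |(9z - 11)/(2z + 1) − (9/2)| = 31/(2(2z + 1)) < 31/(2·2z) = (31/4)/z.
Thus |(9z - 11)/(2z + 1) − (9/2)| < ε whenever z > (31/4)/ε.
Take N_0 = (31/4)/ε. If z > N_0 then |(9z - 11)/(2z + 1) − (9/2)| < (31/4)/z < ε.

N_0 = (31/4)/ε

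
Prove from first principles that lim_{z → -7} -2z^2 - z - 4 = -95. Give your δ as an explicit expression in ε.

Let ε > 0 be given. We want δ > 0 such that 0 < |z + 7| < δ implies |(-2z^2 - z - 4) + 95| < ε.
(-2z^2 - z - 4) + 95 = -2z^2 - z + 91 = (z + 7)(-2z + 13).
So |(-2z^2 - z - 4) + 95| = |z + 7|·|-2z + 13|.
Require δ ≤ 1. Then |z + 7| < 1 gives |z| < 8, and by the triangle inequality |-2z + 13| ≤ 2·8 + 13 = 29.
Hence |(-2z^2 - z - 4) + 95| ≤ 29|z + 7| < ε provided |z + 7| < ε/29.
Choosing δ = min(1, ε/29) ensures both conditions, hence |(-2z^2 - z - 4) + 95| < ε.

δ = min(1, ε/29)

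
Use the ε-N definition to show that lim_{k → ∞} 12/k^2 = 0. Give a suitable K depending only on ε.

Let ε > 0. For k ≥ 1, |12/k^2 − 0| = 12/k^2.
12/k^2 < ε ⇔ k^2 > 12/ε ⇔ k > (12/ε)^{1/2}.
Take K = (12/ε)^{1/2}. Then k > K implies 12/k^2 < ε.

K = (12/ε)^{1/2}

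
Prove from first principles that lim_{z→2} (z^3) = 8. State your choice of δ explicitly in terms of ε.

δ = min(1, ε/19)

Let ε > 0 be given. We seek δ > 0 with 0 < |z − 2| < δ ⇒ |z^3 − 8| < ε.
Factor: z^3 − 8 = (z − 2)(z^2 + 2z + 4), so |z^3 − 8| = |z − 2|·|z^2 + 2z + 4|.
Restrict δ ≤ 1. Then |z − 2| < 1 gives |z| < 3, so by the triangle inequality |z^2 + 2z + 4| ≤ 3^2 + 2·3 + 4 = 19.
Hence |z^3 − 8| ≤ 19|z − 2|, which is < ε once |z − 2| < ε/19.
Take δ = min(1, ε/19). If 0 < |z − 2| < δ then both bounds hold and |z^3 − 8| ≤ 19|z − 2| < 19·(ε/19) = ε.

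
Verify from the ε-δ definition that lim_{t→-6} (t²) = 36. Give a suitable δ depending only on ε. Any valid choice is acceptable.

Suppose ε > 0. We seek δ > 0 with 0 < |t + 6| < δ ⇒ |t² − 36| < ε.
Factor: t² − 36 = (t + 6)(t - 6), so |t² − 36| = |t + 6|·|t - 6|.
Impose δ ≤ 1 so that |t| < 7; then |t - 6| ≤ 13.
Hence |t² − 36| ≤ 13|t + 6|, which is < ε once |t + 6| < ε/13.
Take δ = min(1, ε/13). If 0 < |t + 6| < δ then both bounds hold and |t² − 36| ≤ 13|t + 6| < 13·(ε/13) = ε.

δ = min(1, ε/13)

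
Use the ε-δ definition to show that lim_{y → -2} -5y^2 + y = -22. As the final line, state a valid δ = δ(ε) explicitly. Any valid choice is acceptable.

Let ε > 0. We want δ > 0 such that 0 < |y + 2| < δ implies |(-5y^2 + y) + 22| < ε.
(-5y^2 + y) + 22 = -5y^2 + y + 22 = (y + 2)(-5y + 11).
So |(-5y^2 + y) + 22| = |y + 2|·|-5y + 11|.
Require δ ≤ 2. Then |y + 2| < 2 gives |y| < 4, and by the triangle inequality |-5y + 11| ≤ 5·4 + 11 = 31.
Hence |(-5y^2 + y) + 22| ≤ 31|y + 2| < ε provided |y + 2| < ε/31.
Choosing δ = min(2, ε/31) ensures both conditions, hence |(-5y^2 + y) + 22| < ε.

δ = min(2, ε/31)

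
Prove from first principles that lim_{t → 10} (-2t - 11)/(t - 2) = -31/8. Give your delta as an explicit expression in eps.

delta = min(4, (32/15)eps)

Fix eps > 0. We want delta > 0 with 0 < |t − 10| < delta ⇒ |(-2t - 11)/(t - 2) + 31/8| < eps.
Combining over a common denominator, (-2t - 11)/(t - 2) + 31/8 = [(-2t - 11)·8 − (-31)·(t - 2)] / [8·(t - 2)] = 15(t − 10) / (8(t - 2)).
So |(-2t - 11)/(t - 2) + 31/8| = 15|t − 10| / (8·|t − 2|).
Restrict delta ≤ 4. Then |t − 10| < 4 gives |t − 2| = |(t − 10) + 8| ≥ 8 − 4 = 4.
Hence |(-2t - 11)/(t - 2) + 31/8| < 15|t − 10|/(8·4) = (15/32)|t − 10|, which is < eps once |t − 10| < (32/15)eps.
Take delta = min(4, (32/15)eps). Then 0 < |t − 10| < delta forces both bounds, so |(-2t - 11)/(t - 2) + 31/8| < eps.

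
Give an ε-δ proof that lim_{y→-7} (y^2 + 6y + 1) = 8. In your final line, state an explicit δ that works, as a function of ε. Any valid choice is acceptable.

Fix ε > 0. We want δ > 0 such that 0 < |y + 7| < δ implies |(y^2 + 6y + 1) − 8| < ε.
(y^2 + 6y + 1) − 8 = y^2 + 6y - 7 = (y + 7)(y - 1).
So |(y^2 + 6y + 1) − 8| = |y + 7|·|y - 1|.
Assume first that |y + 7| < 2, so |y| < 9. Then |y - 1| ≤ 9 + 1 = 10.
Hence |(y^2 + 6y + 1) − 8| ≤ 10|y + 7| < ε provided |y + 7| < ε/10.
Choosing δ = min(2, ε/10) ensures both conditions, hence |(y^2 + 6y + 1) − 8| < ε.

δ = min(2, ε/10)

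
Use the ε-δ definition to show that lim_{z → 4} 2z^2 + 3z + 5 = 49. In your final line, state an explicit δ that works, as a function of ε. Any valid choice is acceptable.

Fix ε > 0. We want δ > 0 such that 0 < |z − 4| < δ implies |(2z^2 + 3z + 5) − 49| < ε.
(2z^2 + 3z + 5) − 49 = 2z^2 + 3z - 44 = (z − 4)(2z + 11).
So |(2z^2 + 3z + 5) − 49| = |z − 4|·|2z + 11|.
Assume first that |z − 4| < 2, so |z| < 6. Then |2z + 11| ≤ 2·6 + 11 = 23.
Hence |(2z^2 + 3z + 5) − 49| ≤ 23|z − 4| < ε provided |z − 4| < ε/23.
Choosing δ = min(2, ε/23) ensures both conditions, hence |(2z^2 + 3z + 5) − 49| < ε.

δ = min(2, ε/23)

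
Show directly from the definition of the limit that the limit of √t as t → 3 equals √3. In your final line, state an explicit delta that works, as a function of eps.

Let eps > 0. We want delta > 0 such that 0 < |t − 3| < delta implies |√t − √3| < eps.
Multiplying by the conjugate, |√t − √3| = |t − 3|/(√t + √3).
Restrict delta ≤ 3 so that |t − 3| < 3 forces t > 0, and then √t + √3 > √3.
Hence |√t − √3| < |t − 3|/√3, which is < eps once |t − 3| < √3·eps.
Take delta = min(3, √3·eps). If 0 < |t − 3| < delta then t > 0 and |√t − √3| < |t − 3|/√3 < eps.

delta = min(3, √3·eps)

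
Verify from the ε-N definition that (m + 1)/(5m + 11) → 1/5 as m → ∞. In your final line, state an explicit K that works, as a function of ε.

Suppose ε > 0. For m ≥ 1, |(m + 1)/(5m + 11) − (1/5)| = |-6|/(5(5m + 11)) = 6/(5(5m + 11)).
Since 5m + 11 ≥ 5m for m ≥ 1, this is ≤ 6/(5·5m) = (6/25)/m.
So |(m + 1)/(5m + 11) − (1/5)| < ε whenever m > (6/25)/ε.
Take K = (6/25)/ε. If m > K then |(m + 1)/(5m + 11) − (1/5)| ≤ (6/25)/m < ε.

K = (6/25)/ε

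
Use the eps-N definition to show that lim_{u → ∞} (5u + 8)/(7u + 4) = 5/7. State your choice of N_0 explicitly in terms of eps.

Let eps > 0. We seek N_0 > 0 such that u > N_0 implies |(5u + 8)/(7u + 4) − (5/7)| < eps.
(5u + 8)/(7u + 4) − (5/7) = (7(5u + 8) − 5(7u + 4)) / (7(7u + 4)) = 36/(7(7u + 4)).
For u > 0 we have 7u + 4 > 7u, so |(5u + 8)/(7u + 4) − (5/7)| = 36/(7(7u + 4)) < 36/(7·7u) = (36/49)/u.
Thus |(5u + 8)/(7u + 4) − (5/7)| < eps whenever u > (36/49)/eps.
Take N_0 = (36/49)/eps. If u > N_0 then |(5u + 8)/(7u + 4) − (5/7)| < (36/49)/u < eps.

N_0 = (36/49)/eps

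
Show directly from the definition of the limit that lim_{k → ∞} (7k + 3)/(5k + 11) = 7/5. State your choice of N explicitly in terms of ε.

Let ε > 0 be given. For k ≥ 1, |(7k + 3)/(5k + 11) − (7/5)| = |-62|/(5(5k + 11)) = 62/(5(5k + 11)).
Since 5k + 11 ≥ 5k for k ≥ 1, this is ≤ 62/(5·5k) = (62/25)/k.
So |(7k + 3)/(5k + 11) − (7/5)| < ε whenever k > (62/25)/ε.
Take N = (62/25)/ε. If k > N then |(7k + 3)/(5k + 11) − (7/5)| ≤ (62/25)/k < ε.

N = (62/25)/ε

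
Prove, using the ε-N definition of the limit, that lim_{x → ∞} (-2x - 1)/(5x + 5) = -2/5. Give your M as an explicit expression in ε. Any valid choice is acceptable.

Suppose ε > 0. We seek M > 0 such that x > M implies |(-2x - 1)/(5x + 5) + 2/5| < ε.
(-2x - 1)/(5x + 5) + 2/5 = (5(-2x - 1) − (-2)(5x + 5)) / (5(5x + 5)) = 5/(5(5x + 5)).
For x > 0 we have 5x + 5 > 5x, so |(-2x - 1)/(5x + 5) + 2/5| = 5/(5(5x + 5)) < 5/(5·5x) = (1/5)/x.
Thus |(-2x - 1)/(5x + 5) + 2/5| < ε whenever x > (1/5)/ε.
Take M = (1/5)/ε. If x > M then |(-2x - 1)/(5x + 5) + 2/5| < (1/5)/x < ε.

M = (1/5)/ε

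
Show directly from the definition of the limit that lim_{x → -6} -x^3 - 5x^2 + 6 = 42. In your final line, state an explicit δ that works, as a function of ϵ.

δ = min(1, ϵ/62)

Let ϵ > 0. We want δ > 0 such that 0 < |x + 6| < δ implies |(-x^3 - 5x^2 + 6) − 42| < ϵ.
(-x^3 - 5x^2 + 6) − 42 = -x^3 - 5x^2 - 36 = (x + 6)(-x^2 + x - 6).
So |(-x^3 - 5x^2 + 6) − 42| = |x + 6|·|-x^2 + x - 6|.
Require δ ≤ 1. Then |x + 6| < 1 gives |x| < 7, and by the triangle inequality |-x^2 + x - 6| ≤ 7^2 + 7 + 6 = 62.
Hence |(-x^3 - 5x^2 + 6) − 42| ≤ 62|x + 6| < ϵ provided |x + 6| < ϵ/62.
Take δ = min(1, ϵ/62). Then 0 < |x + 6| < δ gives both |x + 6| < 1 and |x + 6| < ϵ/62, so |(-x^3 - 5x^2 + 6) − 42| < ϵ.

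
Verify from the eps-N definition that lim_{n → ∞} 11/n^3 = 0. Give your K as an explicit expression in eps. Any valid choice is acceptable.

Fix eps > 0. For n ≥ 1, |11/n^3 − 0| = 11/n^3.
11/n^3 < eps ⇔ n^3 > 11/eps ⇔ n > (11/eps)^{1/3}.
Take K = (11/eps)^{1/3}. Then n > K implies 11/n^3 < eps.

K = (11/eps)^{1/3}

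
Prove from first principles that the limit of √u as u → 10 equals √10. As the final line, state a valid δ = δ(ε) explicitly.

δ = min(10, √10·ε)

Let ε > 0 be given. We want δ > 0 such that 0 < |u − 10| < δ implies |√u − √10| < ε.
Rationalise: √u − √10 = (u − 10)/(√u + √10), so |√u − √10| = |u − 10|/(√u + √10).
Restrict δ ≤ 10 so that |u − 10| < 10 forces u > 0, and then √u + √10 > √10.
Hence |√u − √10| < |u − 10|/√10, which is < ε once |u − 10| < √10·ε.
Take δ = min(10, √10·ε). If 0 < |u − 10| < δ then u > 0 and |√u − √10| < |u − 10|/√10 < ε.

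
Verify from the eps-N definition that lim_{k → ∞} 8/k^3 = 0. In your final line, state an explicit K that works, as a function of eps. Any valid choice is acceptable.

K = (8/eps)^{1/3}

Fix eps > 0. For k ≥ 1, |8/k^3 − 0| = 8/k^3.
8/k^3 < eps ⇔ k^3 > 8/eps ⇔ k > (8/eps)^{1/3}.
Take K = (8/eps)^{1/3}. Then k > K implies 8/k^3 < eps.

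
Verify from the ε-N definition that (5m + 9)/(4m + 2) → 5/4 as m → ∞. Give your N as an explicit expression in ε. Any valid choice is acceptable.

N = (13/8)/ε

Let ε > 0 be given. For m ≥ 1, |(5m + 9)/(4m + 2) − (5/4)| = |26|/(4(4m + 2)) = 26/(4(4m + 2)).
Since 4m + 2 ≥ 4m for m ≥ 1, this is ≤ 26/(4·4m) = (13/8)/m.
So |(5m + 9)/(4m + 2) − (5/4)| < ε whenever m > (13/8)/ε.
Take N = (13/8)/ε. If m > N then |(5m + 9)/(4m + 2) − (5/4)| ≤ (13/8)/m < ε.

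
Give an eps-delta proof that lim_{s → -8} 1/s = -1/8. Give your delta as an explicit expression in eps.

delta = min(4, 32eps)

Let eps > 0 be given. We seek delta > 0 such that 0 < |s + 8| < delta implies |1/s + 1/8| < eps.
|1/s + 1/8| = |-8 − s|/(8·|s|) = |s + 8|/(8|s|).
Require delta ≤ 4 so that |s| > 8 − 4 = 4, hence 8|s| > 32.
Then |1/s + 1/8| < |s + 8|/32, which is < eps when |s + 8| < 32eps.
Take delta = min(4, 32eps). Then 0 < |s + 8| < delta gives both |s + 8| < 4 and |s + 8| < 32eps, so |1/s + 1/8| < eps.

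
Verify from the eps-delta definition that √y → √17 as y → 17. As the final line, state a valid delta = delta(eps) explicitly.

delta = min(17, √17·eps)

Fix eps > 0. We want delta > 0 such that 0 < |y − 17| < delta implies |√y − √17| < eps.
Multiplying by the conjugate, |√y − √17| = |y − 17|/(√y + √17).
Restrict delta ≤ 17 so that |y − 17| < 17 forces y > 0, and then √y + √17 > √17.
Hence |√y − √17| < |y − 17|/√17, which is < eps once |y − 17| < √17·eps.
Take delta = min(17, √17·eps). If 0 < |y − 17| < delta then y > 0 and |√y − √17| < |y − 17|/√17 < eps.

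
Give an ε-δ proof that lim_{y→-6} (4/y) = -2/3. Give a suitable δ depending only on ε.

δ = min(3, (9/2)ε)

Suppose ε > 0. We seek δ > 0 such that 0 < |y + 6| < δ implies |4/y + 2/3| < ε.
|4/y + 2/3| = 4·|-6 − y|/(6·|y|) = 4|y + 6|/(6|y|).
Restrict δ ≤ 3. Then |y + 6| < 3 gives |y| > 3, so 6|y| > 18.
Then |4/y + 2/3| < 4|y + 6|/18, which is < ε when |y + 6| < (9/2)ε.
Take δ = min(3, (9/2)ε). Then 0 < |y + 6| < δ gives both |y + 6| < 3 and |y + 6| < (9/2)ε, so |4/y + 2/3| < ε.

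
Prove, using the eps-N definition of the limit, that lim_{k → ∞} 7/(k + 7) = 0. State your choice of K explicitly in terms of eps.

K = 7/eps

Let eps > 0 be given. For k ≥ 1, |7/(k + 7) − 0| = 7/(k + 7) ≤ 7/k.
We need 7/k < eps, i.e. k > 7/eps.
Take K = 7/eps. If k > K then |7/(k + 7)| ≤ 7/k < eps.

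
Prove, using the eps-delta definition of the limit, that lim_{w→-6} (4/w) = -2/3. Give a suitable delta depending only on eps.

delta = min(3, (9/2)eps)

Let eps > 0. We seek delta > 0 such that 0 < |w + 6| < delta implies |4/w + 2/3| < eps.
|4/w + 2/3| = 4·|-6 − w|/(6·|w|) = 4|w + 6|/(6|w|).
Require delta ≤ 3 so that |w| > 6 − 3 = 3, hence 6|w| > 18.
Then |4/w + 2/3| < 4|w + 6|/18, which is < eps when |w + 6| < (9/2)eps.
Take delta = min(3, (9/2)eps). Then 0 < |w + 6| < delta gives both |w + 6| < 3 and |w + 6| < (9/2)eps, so |4/w + 2/3| < eps.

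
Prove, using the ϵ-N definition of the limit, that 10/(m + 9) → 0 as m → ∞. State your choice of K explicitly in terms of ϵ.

Fix ϵ > 0. For m ≥ 1, |10/(m + 9) − 0| = 10/(m + 9) ≤ 10/m.
We need 10/m < ϵ, i.e. m > 10/ϵ.
Take K = 10/ϵ. If m > K then |10/(m + 9)| ≤ 10/m < ϵ.

K = 10/ϵ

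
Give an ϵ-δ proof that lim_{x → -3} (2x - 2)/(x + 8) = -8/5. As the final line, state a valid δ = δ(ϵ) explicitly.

δ = min(5/2, (25/36)ϵ)

Fix ϵ > 0. We want δ > 0 with 0 < |x + 3| < δ ⇒ |(2x - 2)/(x + 8) + 8/5| < ϵ.
Combining over a common denominator, (2x - 2)/(x + 8) + 8/5 = [(2x - 2)·5 − (-8)·(x + 8)] / [5·(x + 8)] = 18(x + 3) / (5(x + 8)).
So |(2x - 2)/(x + 8) + 8/5| = 18|x + 3| / (5·|x + 8|).
Restrict δ ≤ 5/2. Then |x + 3| < 5/2 gives |x + 8| = |(x + 3) + 5| ≥ 5 − 5/2 = 5/2.
Hence |(2x - 2)/(x + 8) + 8/5| < 18|x + 3|/(5·(5/2)) = (36/25)|x + 3|, which is < ϵ once |x + 3| < (25/36)ϵ.
Take δ = min(5/2, (25/36)ϵ). Then 0 < |x + 3| < δ forces both bounds, so |(2x - 2)/(x + 8) + 8/5| < ϵ.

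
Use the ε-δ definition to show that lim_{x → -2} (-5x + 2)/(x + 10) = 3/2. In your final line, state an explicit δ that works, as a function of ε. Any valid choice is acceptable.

δ = min(4, (8/13)ε)

Fix ε > 0. We want δ > 0 with 0 < |x + 2| < δ ⇒ |(-5x + 2)/(x + 10) − (3/2)| < ε.
Combining over a common denominator, (-5x + 2)/(x + 10) − (3/2) = [(-5x + 2)·8 − 12·(x + 10)] / [8·(x + 10)] = -52(x + 2) / (8(x + 10)).
So |(-5x + 2)/(x + 10) − (3/2)| = 52|x + 2| / (8·|x + 10|).
Restrict δ ≤ 4. Then |x + 2| < 4 gives |x + 10| = |(x + 2) + 8| ≥ 8 − 4 = 4.
Hence |(-5x + 2)/(x + 10) − (3/2)| < 52|x + 2|/(8·4) = (13/8)|x + 2|, which is < ε once |x + 2| < (8/13)ε.
Take δ = min(4, (8/13)ε). Then 0 < |x + 2| < δ forces both bounds, so |(-5x + 2)/(x + 10) − (3/2)| < ε.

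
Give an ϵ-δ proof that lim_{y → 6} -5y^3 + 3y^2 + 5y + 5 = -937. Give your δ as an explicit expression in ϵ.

δ = min(1, ϵ/591)

Let ϵ > 0. We want δ > 0 such that 0 < |y − 6| < δ implies |(-5y^3 + 3y^2 + 5y + 5) + 937| < ϵ.
(-5y^3 + 3y^2 + 5y + 5) + 937 = -5y^3 + 3y^2 + 5y + 942 = (y − 6)(-5y^2 - 27y - 157).
So |(-5y^3 + 3y^2 + 5y + 5) + 937| = |y − 6|·|-5y^2 - 27y - 157|.
Require δ ≤ 1. Then |y − 6| < 1 gives |y| < 7, and by the triangle inequality |-5y^2 - 27y - 157| ≤ 5·7^2 + 27·7 + 157 = 591.
Hence |(-5y^3 + 3y^2 + 5y + 5) + 937| ≤ 591|y − 6| < ϵ provided |y − 6| < ϵ/591.
Take δ = min(1, ϵ/591). Then 0 < |y − 6| < δ gives both |y − 6| < 1 and |y − 6| < ϵ/591, so |(-5y^3 + 3y^2 + 5y + 5) + 937| < ϵ.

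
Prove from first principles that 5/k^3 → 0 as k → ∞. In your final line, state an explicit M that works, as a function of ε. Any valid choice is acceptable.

Let ε > 0 be given. For k ≥ 1, |5/k^3 − 0| = 5/k^3.
5/k^3 < ε ⇔ k^3 > 5/ε ⇔ k > (5/ε)^{1/3}.
Take M = (5/ε)^{1/3}. Then k > M implies 5/k^3 < ε.

M = (5/ε)^{1/3}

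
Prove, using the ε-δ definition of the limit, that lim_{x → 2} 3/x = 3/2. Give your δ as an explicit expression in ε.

δ = min(1, (2/3)ε)

Suppose ε > 0. We seek δ > 0 such that 0 < |x − 2| < δ implies |3/x − (3/2)| < ε.
|3/x − (3/2)| = 3·|2 − x|/(2·|x|) = 3|x − 2|/(2|x|).
Restrict δ ≤ 1. Then |x − 2| < 1 gives |x| > 1, so 2|x| > 2.
Then |3/x − (3/2)| < 3|x − 2|/2, which is < ε when |x − 2| < (2/3)ε.
Take δ = min(1, (2/3)ε). Then 0 < |x − 2| < δ gives both |x − 2| < 1 and |x − 2| < (2/3)ε, so |3/x − (3/2)| < ε.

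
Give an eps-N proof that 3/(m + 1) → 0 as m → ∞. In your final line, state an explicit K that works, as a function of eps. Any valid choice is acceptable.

Suppose eps > 0. For m ≥ 1, |3/(m + 1) − 0| = 3/(m + 1) ≤ 3/m.
We need 3/m < eps, i.e. m > 3/eps.
Take K = 3/eps. If m > K then |3/(m + 1)| ≤ 3/m < eps.

K = 3/eps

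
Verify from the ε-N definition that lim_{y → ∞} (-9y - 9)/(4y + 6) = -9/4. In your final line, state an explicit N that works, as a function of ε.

N = (9/8)/ε

Let ε > 0. We seek N > 0 such that y > N implies |(-9y - 9)/(4y + 6) + 9/4| < ε.
(-9y - 9)/(4y + 6) + 9/4 = (4(-9y - 9) − (-9)(4y + 6)) / (4(4y + 6)) = 18/(4(4y + 6)).
For y > 0 we have 4y + 6 > 4y, so |(-9y - 9)/(4y + 6) + 9/4| = 18/(4(4y + 6)) < 18/(4·4y) = (9/8)/y.
Thus |(-9y - 9)/(4y + 6) + 9/4| < ε whenever y > (9/8)/ε.
Take N = (9/8)/ε. If y > N then |(-9y - 9)/(4y + 6) + 9/4| < (9/8)/y < ε.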